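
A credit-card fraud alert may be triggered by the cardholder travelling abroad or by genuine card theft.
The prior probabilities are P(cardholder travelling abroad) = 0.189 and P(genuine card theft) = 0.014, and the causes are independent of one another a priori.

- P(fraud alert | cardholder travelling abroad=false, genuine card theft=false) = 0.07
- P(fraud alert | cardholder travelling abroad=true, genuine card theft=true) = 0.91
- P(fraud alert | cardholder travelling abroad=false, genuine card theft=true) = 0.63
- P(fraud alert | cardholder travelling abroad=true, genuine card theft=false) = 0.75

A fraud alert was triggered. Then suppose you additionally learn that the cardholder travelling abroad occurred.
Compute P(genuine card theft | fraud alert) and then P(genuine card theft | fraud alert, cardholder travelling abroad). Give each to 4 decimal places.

Sum P(fraud alert|·) weighted by the priors over the 4 (cardholder travelling abroad, genuine card theft) configurations:
  P(fraud alert) = 0.07*0.811*0.986 + 0.63*0.811*0.014 + 0.75*0.189*0.986 + 0.91*0.189*0.014
        = 0.055975 + 0.007153 + 0.139765 + 0.002408 = 0.205301
Configurations with genuine card theft contribute 0.009561, so
  P(genuine card theft | fraud alert) = 0.009561 / 0.205301 ≈ 0.0466

With the extra evidence:
Sum P(fraud alert|·) weighted by the priors over both values of genuine card theft:
  P(fraud alert | cardholder travelling abroad) = 0.75*0.986 + 0.91*0.014
        = 0.739500 + 0.012740 = 0.752240
Keeping only the genuine card theft-present terms gives 0.012740, so
  P(genuine card theft | fraud alert, cardholder travelling abroad) = 0.012740 / 0.752240 ≈ 0.0169
— cardholder travelling abroad explains away the evidence for genuine card theft.

P(genuine card theft | fraud alert) ≈ 0.0466; P(genuine card theft | fraud alert, cardholder travelling abroad) ≈ 0.0169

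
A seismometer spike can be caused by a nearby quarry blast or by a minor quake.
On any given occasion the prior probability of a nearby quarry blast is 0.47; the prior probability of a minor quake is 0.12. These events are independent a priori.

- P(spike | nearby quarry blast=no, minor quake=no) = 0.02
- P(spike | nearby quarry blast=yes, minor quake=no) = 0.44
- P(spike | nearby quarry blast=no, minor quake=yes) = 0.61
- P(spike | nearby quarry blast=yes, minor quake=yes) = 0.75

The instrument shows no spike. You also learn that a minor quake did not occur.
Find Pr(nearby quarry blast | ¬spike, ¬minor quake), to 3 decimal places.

By total probability over both values of nearby quarry blast:
  P(¬spike | ¬minor quake) = 0.98×0.53 + 0.56×0.47
        = 0.519400 + 0.263200 = 0.782600
Configurations with nearby quarry blast contribute 0.263200, so
  P(nearby quarry blast | ¬spike, ¬minor quake) = 0.263200 / 0.782600 ≈ 0.336

Pr(nearby quarry blast | ¬spike, ¬minor quake) ≈ 0.336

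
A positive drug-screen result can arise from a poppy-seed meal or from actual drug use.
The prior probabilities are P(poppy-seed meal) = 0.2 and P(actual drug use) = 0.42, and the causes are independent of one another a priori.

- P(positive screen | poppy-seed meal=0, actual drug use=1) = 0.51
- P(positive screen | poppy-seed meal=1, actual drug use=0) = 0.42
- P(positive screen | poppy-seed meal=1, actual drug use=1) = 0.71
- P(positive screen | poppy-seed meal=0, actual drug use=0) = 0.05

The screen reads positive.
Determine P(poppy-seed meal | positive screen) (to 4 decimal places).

Weight on poppy-seed meal=true, given the evidence: 0.048720 + 0.059640 = 0.108360
Denominator P(positive screen): 0.05×0.8×0.58 + 0.51×0.8×0.42 + 0.42×0.2×0.58 + 0.71×0.2×0.42 = 0.302920
Posterior = 0.108360 / 0.302920 ≈ 0.3577

P(poppy-seed meal | positive screen) ≈ 0.3577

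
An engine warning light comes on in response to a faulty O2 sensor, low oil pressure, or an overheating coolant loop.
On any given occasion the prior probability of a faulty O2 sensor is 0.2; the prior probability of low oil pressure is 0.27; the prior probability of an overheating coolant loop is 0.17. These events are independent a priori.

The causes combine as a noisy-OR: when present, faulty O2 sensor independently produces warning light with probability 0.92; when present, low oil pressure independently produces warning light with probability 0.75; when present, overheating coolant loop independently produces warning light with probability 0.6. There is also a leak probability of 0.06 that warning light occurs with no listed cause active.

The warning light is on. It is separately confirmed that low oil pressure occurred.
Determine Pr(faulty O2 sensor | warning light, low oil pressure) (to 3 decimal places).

Pr(faulty O2 sensor | warning light, low oil pressure) ≈ 0.238

Under noisy-OR, P(warning light | causes) = 1 − (1−0.06)·∏(1−qᵢ) over the active causes.
For the numerator, keep only faulty O2 sensor=true terms: 0.162879 + 0.033744 = 0.196623
Denominator P(warning light | low oil pressure): 0.765·0.8·0.83 + 0.906·0.8·0.17 + 0.9812·0.2·0.83 + 0.99248·0.2·0.17 = 0.827799
P(faulty O2 sensor | warning light, low oil pressure) = 0.196623/0.827799 ≈ 0.238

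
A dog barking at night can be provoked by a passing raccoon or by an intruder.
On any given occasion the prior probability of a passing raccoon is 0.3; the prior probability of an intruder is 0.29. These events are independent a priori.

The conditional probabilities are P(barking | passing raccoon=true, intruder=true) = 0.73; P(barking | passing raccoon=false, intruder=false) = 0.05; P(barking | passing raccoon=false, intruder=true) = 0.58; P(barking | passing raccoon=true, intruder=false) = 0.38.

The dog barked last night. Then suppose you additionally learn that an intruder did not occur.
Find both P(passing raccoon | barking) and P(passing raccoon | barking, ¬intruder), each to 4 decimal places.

P(barking) = 0.05×0.7×0.71 + 0.58×0.7×0.29 + 0.38×0.3×0.71 + 0.73×0.3×0.29 = 0.024850 + 0.117740 + 0.080940 + 0.063510 = 0.287040
Restricting to configurations with passing raccoon present: 0.080940 + 0.063510 = 0.144450.
So P(passing raccoon | barking) = 0.144450/0.287040 ≈ 0.5032.

Now also conditioning on intruder≠true:
For the numerator, keep only passing raccoon=true terms: 0.38·0.3 = 0.114000
The normalizing constant is 0.05·0.7 + 0.38·0.3 = 0.149000
Posterior = 0.114000 / 0.149000 ≈ 0.7651

P(passing raccoon | barking) ≈ 0.5032; P(passing raccoon | barking, ¬intruder) ≈ 0.7651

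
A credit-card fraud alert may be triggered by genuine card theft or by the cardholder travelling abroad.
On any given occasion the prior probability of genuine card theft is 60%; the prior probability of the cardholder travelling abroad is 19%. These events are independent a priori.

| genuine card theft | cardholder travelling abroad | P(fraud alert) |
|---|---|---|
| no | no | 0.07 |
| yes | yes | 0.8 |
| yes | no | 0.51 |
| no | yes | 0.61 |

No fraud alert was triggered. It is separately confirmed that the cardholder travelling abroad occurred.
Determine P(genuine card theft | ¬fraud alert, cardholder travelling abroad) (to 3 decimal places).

P(¬fraud alert | cardholder travelling abroad) = 0.39*0.4 + 0.2*0.6 = 0.156000 + 0.120000 = 0.276000
The genuine card theft-present share is 0.2*0.6 = 0.120000.
So P(genuine card theft | ¬fraud alert, cardholder travelling abroad) = 0.120000/0.276000 ≈ 0.435.

P(genuine card theft | ¬fraud alert, cardholder travelling abroad) ≈ 0.435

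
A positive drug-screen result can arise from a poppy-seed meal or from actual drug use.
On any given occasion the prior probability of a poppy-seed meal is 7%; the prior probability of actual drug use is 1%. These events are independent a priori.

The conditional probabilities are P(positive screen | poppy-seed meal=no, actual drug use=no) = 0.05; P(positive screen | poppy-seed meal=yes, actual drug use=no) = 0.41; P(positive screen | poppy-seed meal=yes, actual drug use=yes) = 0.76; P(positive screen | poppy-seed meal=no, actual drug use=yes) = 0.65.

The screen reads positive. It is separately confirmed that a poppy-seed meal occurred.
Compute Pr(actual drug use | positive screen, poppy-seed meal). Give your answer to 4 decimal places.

Pr(actual drug use | positive screen, poppy-seed meal) ≈ 0.0184

Enumerate both values of actual drug use and weight by the priors:
  P(positive screen | poppy-seed meal) = 0.41×0.99 + 0.76×0.01
        = 0.405900 + 0.007600 = 0.413500
The terms with actual drug use present sum to 0.007600, so
  P(actual drug use | positive screen, poppy-seed meal) = 0.007600 / 0.413500 ≈ 0.0184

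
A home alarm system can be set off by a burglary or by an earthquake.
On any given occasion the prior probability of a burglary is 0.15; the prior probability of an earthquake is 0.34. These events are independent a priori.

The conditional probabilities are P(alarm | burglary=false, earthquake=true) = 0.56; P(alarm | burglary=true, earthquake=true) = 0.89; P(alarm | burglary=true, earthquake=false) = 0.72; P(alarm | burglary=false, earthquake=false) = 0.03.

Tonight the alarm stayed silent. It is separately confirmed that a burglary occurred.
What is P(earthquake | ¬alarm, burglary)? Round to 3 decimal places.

For the numerator, keep only earthquake=true terms: 0.11×0.34 = 0.037400
Normalizer over all consistent configurations: 0.28×0.66 + 0.11×0.34 = 0.222200
Posterior = 0.037400 / 0.222200 ≈ 0.168

P(earthquake | ¬alarm, burglary) ≈ 0.168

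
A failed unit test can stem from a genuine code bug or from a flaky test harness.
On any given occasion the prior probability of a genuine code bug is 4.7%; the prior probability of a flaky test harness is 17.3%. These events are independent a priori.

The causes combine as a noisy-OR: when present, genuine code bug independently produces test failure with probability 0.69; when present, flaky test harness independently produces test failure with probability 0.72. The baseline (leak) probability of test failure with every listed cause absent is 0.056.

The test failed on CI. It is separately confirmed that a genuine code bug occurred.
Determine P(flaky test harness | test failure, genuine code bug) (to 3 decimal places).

Under noisy-OR, P(test failure | causes) = 1 − (1−0.056)·∏(1−qᵢ) over the active causes.
P(test failure | genuine code bug) = 0.70736*0.827 + 0.918061*0.173 = 0.584987 + 0.158825 = 0.743812
Of this, 0.158825 comes from 0.918061*0.173 (the flaky test harness=true cases).
Hence the posterior is 0.158825/0.743812 ≈ 0.214.

P(flaky test harness | test failure, genuine code bug) ≈ 0.214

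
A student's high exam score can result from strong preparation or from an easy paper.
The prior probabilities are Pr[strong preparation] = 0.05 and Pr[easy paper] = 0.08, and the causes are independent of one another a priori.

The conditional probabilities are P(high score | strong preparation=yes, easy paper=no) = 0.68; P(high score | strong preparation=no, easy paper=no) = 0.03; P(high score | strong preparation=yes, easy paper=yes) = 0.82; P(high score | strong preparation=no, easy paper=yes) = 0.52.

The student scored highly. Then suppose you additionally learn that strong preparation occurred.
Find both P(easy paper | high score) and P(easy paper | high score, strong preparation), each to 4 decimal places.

Enumerate the 4 (strong preparation, easy paper) configurations and weight by the priors:
  P(high score) = 0.03·0.95·0.92 + 0.52·0.95·0.08 + 0.68·0.05·0.92 + 0.82·0.05·0.08
        = 0.026220 + 0.039520 + 0.031280 + 0.003280 = 0.100300
Keeping only the easy paper-present terms gives 0.042800, so
  P(easy paper | high score) = 0.042800 / 0.100300 ≈ 0.4267

Now also conditioning on strong preparation=true:
Weight on easy paper=true, given the evidence: 0.82*0.08 = 0.065600
Denominator P(high score | strong preparation): 0.68*0.92 + 0.82*0.08 = 0.691200
P(easy paper | high score, strong preparation) = 0.065600/0.691200 ≈ 0.0949

P(easy paper | high score) ≈ 0.4267; P(easy paper | high score, strong preparation) ≈ 0.0949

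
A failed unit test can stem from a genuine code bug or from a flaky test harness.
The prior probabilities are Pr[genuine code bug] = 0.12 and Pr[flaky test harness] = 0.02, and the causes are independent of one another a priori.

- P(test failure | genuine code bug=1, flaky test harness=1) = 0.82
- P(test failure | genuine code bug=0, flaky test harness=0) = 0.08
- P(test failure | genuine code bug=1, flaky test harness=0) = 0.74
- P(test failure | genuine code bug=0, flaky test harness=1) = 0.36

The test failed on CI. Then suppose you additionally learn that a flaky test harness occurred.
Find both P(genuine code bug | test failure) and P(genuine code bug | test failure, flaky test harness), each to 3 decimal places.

P(genuine code bug | test failure) ≈ 0.542; P(genuine code bug | test failure, flaky test harness) ≈ 0.237

Enumerate the 4 (genuine code bug, flaky test harness) configurations and weight by the priors:
  P(test failure) = 0.08·0.88·0.98 + 0.36·0.88·0.02 + 0.74·0.12·0.98 + 0.82·0.12·0.02
        = 0.068992 + 0.006336 + 0.087024 + 0.001968 = 0.164320
The terms with genuine code bug present sum to 0.088992, so
  P(genuine code bug | test failure) = 0.088992 / 0.164320 ≈ 0.542

Now condition on the additional information:
P(test failure | flaky test harness) = 0.36×0.88 + 0.82×0.12 = 0.316800 + 0.098400 = 0.415200
Restricting to configurations with genuine code bug present: 0.82×0.12 = 0.098400.
Hence the posterior is 0.098400/0.415200 ≈ 0.237.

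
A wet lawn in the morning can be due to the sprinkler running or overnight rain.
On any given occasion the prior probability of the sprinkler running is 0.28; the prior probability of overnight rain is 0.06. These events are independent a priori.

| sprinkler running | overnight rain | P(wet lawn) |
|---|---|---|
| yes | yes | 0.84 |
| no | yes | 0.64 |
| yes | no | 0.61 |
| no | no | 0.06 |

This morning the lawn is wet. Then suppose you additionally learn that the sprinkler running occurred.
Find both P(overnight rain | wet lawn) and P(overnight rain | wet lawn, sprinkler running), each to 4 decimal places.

P(overnight rain | wet lawn) ≈ 0.1719; P(overnight rain | wet lawn, sprinkler running) ≈ 0.0808

Weight on overnight rain=true, given the evidence: 0.027648 + 0.014112 = 0.041760
Denominator P(wet lawn): 0.06×0.72×0.94 + 0.64×0.72×0.06 + 0.61×0.28×0.94 + 0.84×0.28×0.06 = 0.242920
P(overnight rain | wet lawn) = 0.041760/0.242920 ≈ 0.1719

Now also conditioning on sprinkler running=true:
For the numerator, keep only overnight rain=true terms: 0.84*0.06 = 0.050400
The normalizing constant is 0.61*0.94 + 0.84*0.06 = 0.623800
Posterior = 0.050400 / 0.623800 ≈ 0.0808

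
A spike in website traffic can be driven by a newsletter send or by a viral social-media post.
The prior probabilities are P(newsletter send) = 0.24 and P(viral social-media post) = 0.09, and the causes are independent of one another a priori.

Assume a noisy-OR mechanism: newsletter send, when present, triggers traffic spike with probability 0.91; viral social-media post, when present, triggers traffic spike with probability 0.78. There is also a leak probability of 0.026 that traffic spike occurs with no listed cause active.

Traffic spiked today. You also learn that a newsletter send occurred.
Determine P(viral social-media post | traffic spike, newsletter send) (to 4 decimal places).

P(viral social-media post | traffic spike, newsletter send) ≈ 0.0961

Under noisy-OR, P(traffic spike | causes) = 1 − (1−0.026)·∏(1−qᵢ) over the active causes.
Enumerate both values of viral social-media post and weight by the priors:
  P(traffic spike | newsletter send) = 0.91234*0.91 + 0.980715*0.09
        = 0.830229 + 0.088264 = 0.918493
Configurations with viral social-media post contribute 0.088264, so
  P(viral social-media post | traffic spike, newsletter send) = 0.088264 / 0.918493 ≈ 0.0961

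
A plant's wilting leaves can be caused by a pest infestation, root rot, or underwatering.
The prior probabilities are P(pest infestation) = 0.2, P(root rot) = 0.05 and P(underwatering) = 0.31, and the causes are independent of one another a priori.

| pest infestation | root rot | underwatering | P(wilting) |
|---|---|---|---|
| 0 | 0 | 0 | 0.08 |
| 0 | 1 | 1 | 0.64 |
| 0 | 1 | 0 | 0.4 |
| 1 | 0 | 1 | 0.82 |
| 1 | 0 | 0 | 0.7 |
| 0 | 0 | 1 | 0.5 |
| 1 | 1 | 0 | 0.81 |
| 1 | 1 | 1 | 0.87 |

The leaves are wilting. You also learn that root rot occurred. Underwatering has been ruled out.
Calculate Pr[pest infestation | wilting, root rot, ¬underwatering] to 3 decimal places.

Enumerate both values of pest infestation and weight by the priors:
  P(wilting | root rot, ¬underwatering) = 0.4*0.8 + 0.81*0.2
        = 0.320000 + 0.162000 = 0.482000
Configurations with pest infestation contribute 0.162000, so
  P(pest infestation | wilting, root rot, ¬underwatering) = 0.162000 / 0.482000 ≈ 0.336

Pr[pest infestation | wilting, root rot, ¬underwatering] ≈ 0.336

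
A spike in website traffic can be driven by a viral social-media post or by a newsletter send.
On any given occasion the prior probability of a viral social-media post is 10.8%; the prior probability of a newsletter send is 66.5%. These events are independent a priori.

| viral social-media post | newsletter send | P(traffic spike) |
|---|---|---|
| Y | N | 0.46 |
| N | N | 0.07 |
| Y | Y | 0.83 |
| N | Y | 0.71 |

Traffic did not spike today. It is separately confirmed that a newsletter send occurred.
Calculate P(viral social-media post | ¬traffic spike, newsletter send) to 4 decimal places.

P(viral social-media post | ¬traffic spike, newsletter send) ≈ 0.0663

P(¬traffic spike | newsletter send) = 0.29*0.892 + 0.17*0.108 = 0.258680 + 0.018360 = 0.277040
Of this, 0.018360 comes from 0.17*0.108 (the viral social-media post=true cases).
P(viral social-media post | ¬traffic spike, newsletter send) = 0.018360 / 0.277040 ≈ 0.0663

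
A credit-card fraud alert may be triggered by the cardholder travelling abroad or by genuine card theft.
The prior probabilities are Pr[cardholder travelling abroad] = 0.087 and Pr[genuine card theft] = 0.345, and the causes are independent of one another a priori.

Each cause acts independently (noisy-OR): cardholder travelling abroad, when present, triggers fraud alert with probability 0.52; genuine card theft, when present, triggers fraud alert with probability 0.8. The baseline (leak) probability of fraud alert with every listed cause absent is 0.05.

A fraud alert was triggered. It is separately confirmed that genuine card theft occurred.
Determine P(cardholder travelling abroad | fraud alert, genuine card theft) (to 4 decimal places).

Under noisy-OR, P(fraud alert | causes) = 1 − (1−0.05)·∏(1−qᵢ) over the active causes.
P(fraud alert | genuine card theft) = 0.81*0.913 + 0.9088*0.087 = 0.739530 + 0.079066 = 0.818596
The cardholder travelling abroad-present share is 0.9088*0.087 = 0.079066.
Hence the posterior is 0.079066/0.818596 ≈ 0.0966.

P(cardholder travelling abroad | fraud alert, genuine card theft) ≈ 0.0966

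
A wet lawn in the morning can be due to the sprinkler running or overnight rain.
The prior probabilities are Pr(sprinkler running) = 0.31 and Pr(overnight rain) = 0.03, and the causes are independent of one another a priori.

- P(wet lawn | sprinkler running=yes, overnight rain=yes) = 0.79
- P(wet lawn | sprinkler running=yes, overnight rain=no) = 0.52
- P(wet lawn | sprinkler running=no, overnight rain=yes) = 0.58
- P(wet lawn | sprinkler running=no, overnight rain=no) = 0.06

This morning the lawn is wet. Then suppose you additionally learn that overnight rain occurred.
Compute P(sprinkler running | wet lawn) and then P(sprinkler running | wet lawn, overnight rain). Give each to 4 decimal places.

Enumerate the 4 (sprinkler running, overnight rain) configurations and weight by the priors:
  P(wet lawn) = 0.06·0.69·0.97 + 0.58·0.69·0.03 + 0.52·0.31·0.97 + 0.79·0.31·0.03
        = 0.040158 + 0.012006 + 0.156364 + 0.007347 = 0.215875
Keeping only the sprinkler running-present terms gives 0.163711, so
  P(sprinkler running | wet lawn) = 0.163711 / 0.215875 ≈ 0.7584

Now also conditioning on overnight rain=true:
Weight on sprinkler running=true, given the evidence: 0.79×0.31 = 0.244900
Normalizer over all consistent configurations: 0.58×0.69 + 0.79×0.31 = 0.645100
Posterior = 0.244900 / 0.645100 ≈ 0.3796
The drop from 0.7584 to 0.3796 is the explaining-away (discounting) effect.

P(sprinkler running | wet lawn) ≈ 0.7584; P(sprinkler running | wet lawn, overnight rain) ≈ 0.3796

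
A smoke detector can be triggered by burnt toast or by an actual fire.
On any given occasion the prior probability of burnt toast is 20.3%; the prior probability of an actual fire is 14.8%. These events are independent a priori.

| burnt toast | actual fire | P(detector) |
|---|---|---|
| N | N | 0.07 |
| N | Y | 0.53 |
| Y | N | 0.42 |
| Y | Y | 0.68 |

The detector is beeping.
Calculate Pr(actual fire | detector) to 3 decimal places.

Pr(actual fire | detector) ≈ 0.408

P(detector) = 0.07×0.797×0.852 + 0.53×0.797×0.148 + 0.42×0.203×0.852 + 0.68×0.203×0.148 = 0.047533 + 0.062517 + 0.072642 + 0.020430 = 0.203122
The actual fire-present share is 0.062517 + 0.020430 = 0.082947.
Hence the posterior is 0.082947/0.203122 ≈ 0.408.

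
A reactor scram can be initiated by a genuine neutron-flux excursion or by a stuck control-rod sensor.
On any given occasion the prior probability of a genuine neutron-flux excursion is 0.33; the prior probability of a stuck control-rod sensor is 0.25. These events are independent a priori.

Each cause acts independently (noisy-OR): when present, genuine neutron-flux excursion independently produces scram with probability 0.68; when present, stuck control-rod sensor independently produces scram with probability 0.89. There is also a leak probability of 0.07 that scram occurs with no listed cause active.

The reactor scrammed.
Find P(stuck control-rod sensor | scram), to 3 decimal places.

Under noisy-OR, P(scram | causes) = 1 − (1−0.07)·∏(1−qᵢ) over the active causes.
For the numerator, keep only stuck control-rod sensor=true terms: 0.150365 + 0.079799 = 0.230164
The normalizing constant is 0.07×0.67×0.75 + 0.8977×0.67×0.25 + 0.7024×0.33×0.75 + 0.967264×0.33×0.25 = 0.439183
P(stuck control-rod sensor | scram) = 0.230164/0.439183 ≈ 0.524

P(stuck control-rod sensor | scram) ≈ 0.524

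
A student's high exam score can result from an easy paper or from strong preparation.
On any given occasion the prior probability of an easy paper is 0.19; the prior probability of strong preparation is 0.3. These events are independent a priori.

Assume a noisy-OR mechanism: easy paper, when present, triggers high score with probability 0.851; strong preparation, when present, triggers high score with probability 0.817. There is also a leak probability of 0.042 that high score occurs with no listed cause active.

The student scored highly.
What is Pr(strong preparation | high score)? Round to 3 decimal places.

Pr(strong preparation | high score) ≈ 0.650

Under noisy-OR, P(high score | causes) = 1 − (1−0.042)·∏(1−qᵢ) over the active causes.
P(high score) = 0.042·0.81·0.7 + 0.824686·0.81·0.3 + 0.857258·0.19·0.7 + 0.973878·0.19·0.3 = 0.023814 + 0.200399 + 0.114015 + 0.055511 = 0.393739
Restricting to configurations with strong preparation present: 0.200399 + 0.055511 = 0.255910.
P(strong preparation | high score) = 0.255910 / 0.393739 ≈ 0.650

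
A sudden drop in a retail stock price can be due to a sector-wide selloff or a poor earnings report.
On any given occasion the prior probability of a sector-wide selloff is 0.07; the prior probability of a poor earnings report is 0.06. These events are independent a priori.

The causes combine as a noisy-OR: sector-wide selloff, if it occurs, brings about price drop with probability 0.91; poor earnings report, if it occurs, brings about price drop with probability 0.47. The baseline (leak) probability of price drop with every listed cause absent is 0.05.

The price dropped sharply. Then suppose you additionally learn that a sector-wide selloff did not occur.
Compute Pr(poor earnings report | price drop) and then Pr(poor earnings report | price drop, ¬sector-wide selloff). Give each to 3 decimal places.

Under noisy-OR, P(price drop | causes) = 1 − (1−0.05)·∏(1−qᵢ) over the active causes.
Numerator (weight on configurations with poor earnings report): 0.027705 + 0.004010 = 0.031715
Normalizer over all consistent configurations: 0.05·0.93·0.94 + 0.4965·0.93·0.06 + 0.9145·0.07·0.94 + 0.954685·0.07·0.06 = 0.135599
P(poor earnings report | price drop) = 0.031715/0.135599 ≈ 0.234

Now condition on the additional information:
Numerator (weight on configurations with poor earnings report): 0.4965·0.06 = 0.029790
Normalizer over all consistent configurations: 0.05·0.94 + 0.4965·0.06 = 0.076790
Posterior = 0.029790 / 0.076790 ≈ 0.388
With sector-wide selloff excluded, poor earnings report must carry more of the explanatory weight for the price drop.

Pr(poor earnings report | price drop) ≈ 0.234; Pr(poor earnings report | price drop, ¬sector-wide selloff) ≈ 0.388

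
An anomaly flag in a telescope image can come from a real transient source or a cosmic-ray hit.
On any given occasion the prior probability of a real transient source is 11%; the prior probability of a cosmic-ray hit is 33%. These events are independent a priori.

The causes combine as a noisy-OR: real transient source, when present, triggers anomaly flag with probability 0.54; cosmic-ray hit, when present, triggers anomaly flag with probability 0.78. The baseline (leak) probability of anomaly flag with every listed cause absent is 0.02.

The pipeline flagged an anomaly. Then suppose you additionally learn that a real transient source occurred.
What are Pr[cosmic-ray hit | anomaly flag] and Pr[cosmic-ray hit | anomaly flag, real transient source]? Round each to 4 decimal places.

Pr[cosmic-ray hit | anomaly flag] ≈ 0.8339; Pr[cosmic-ray hit | anomaly flag, real transient source] ≈ 0.4469

Under noisy-OR, P(anomaly flag | causes) = 1 − (1−0.02)·∏(1−qᵢ) over the active causes.
Weight on cosmic-ray hit=true, given the evidence: 0.230378 + 0.032700 = 0.263078
The normalizing constant is 0.02×0.89×0.67 + 0.7844×0.89×0.33 + 0.5492×0.11×0.67 + 0.900824×0.11×0.33 = 0.315480
Posterior = 0.263078 / 0.315480 ≈ 0.8339

Now condition on the additional information:
Numerator (weight on configurations with cosmic-ray hit): 0.900824·0.33 = 0.297272
The normalizing constant is 0.5492·0.67 + 0.900824·0.33 = 0.665236
P(cosmic-ray hit | anomaly flag, real transient source) = 0.297272/0.665236 ≈ 0.4469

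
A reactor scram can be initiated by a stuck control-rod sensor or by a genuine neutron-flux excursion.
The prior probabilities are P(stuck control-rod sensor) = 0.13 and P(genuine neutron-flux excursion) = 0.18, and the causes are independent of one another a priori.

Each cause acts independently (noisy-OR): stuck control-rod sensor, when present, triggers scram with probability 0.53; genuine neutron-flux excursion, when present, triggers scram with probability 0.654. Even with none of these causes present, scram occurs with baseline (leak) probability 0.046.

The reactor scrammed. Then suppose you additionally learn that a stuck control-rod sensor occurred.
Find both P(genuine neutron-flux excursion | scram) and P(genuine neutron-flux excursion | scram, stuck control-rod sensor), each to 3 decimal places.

Under noisy-OR, P(scram | causes) = 1 − (1−0.046)·∏(1−qᵢ) over the active causes.
Weight on genuine neutron-flux excursion=true, given the evidence: 0.104909 + 0.019770 = 0.124679
Normalizer over all consistent configurations: 0.046*0.87*0.82 + 0.669916*0.87*0.18 + 0.55162*0.13*0.82 + 0.844861*0.13*0.18 = 0.216298
P(genuine neutron-flux excursion | scram) = 0.124679/0.216298 ≈ 0.576

Now condition on the additional information:
P(scram | stuck control-rod sensor) = 0.55162×0.82 + 0.844861×0.18 = 0.452328 + 0.152075 = 0.604403
Restricting to configurations with genuine neutron-flux excursion present: 0.844861×0.18 = 0.152075.
So P(genuine neutron-flux excursion | scram, stuck control-rod sensor) = 0.152075/0.604403 ≈ 0.252.
Conditioning on stuck control-rod sensor lowers the posterior on genuine neutron-flux excursion: the classic explaining-away effect in a common-effect structure.

P(genuine neutron-flux excursion | scram) ≈ 0.576; P(genuine neutron-flux excursion | scram, stuck control-rod sensor) ≈ 0.252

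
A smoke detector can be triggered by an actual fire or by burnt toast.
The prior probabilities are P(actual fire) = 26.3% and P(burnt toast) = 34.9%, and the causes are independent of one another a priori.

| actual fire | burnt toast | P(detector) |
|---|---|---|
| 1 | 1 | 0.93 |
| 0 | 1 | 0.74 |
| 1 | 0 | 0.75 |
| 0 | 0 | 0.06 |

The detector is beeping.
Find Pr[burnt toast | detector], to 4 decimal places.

Pr[burnt toast | detector] ≈ 0.6369

Enumerate the 4 (actual fire, burnt toast) configurations and weight by the priors:
  P(detector) = 0.06·0.737·0.651 + 0.74·0.737·0.349 + 0.75·0.263·0.651 + 0.93·0.263·0.349
        = 0.028787 + 0.190338 + 0.128410 + 0.085362 = 0.432897
Configurations with burnt toast contribute 0.275700, so
  P(burnt toast | detector) = 0.275700 / 0.432897 ≈ 0.6369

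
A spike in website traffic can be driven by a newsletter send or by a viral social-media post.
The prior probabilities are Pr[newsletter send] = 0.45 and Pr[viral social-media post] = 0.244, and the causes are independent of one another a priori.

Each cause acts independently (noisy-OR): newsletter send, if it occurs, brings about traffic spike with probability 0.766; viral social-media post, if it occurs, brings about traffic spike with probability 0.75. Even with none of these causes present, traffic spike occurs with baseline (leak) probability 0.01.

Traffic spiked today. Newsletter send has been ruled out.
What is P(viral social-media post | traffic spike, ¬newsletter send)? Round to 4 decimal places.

P(viral social-media post | traffic spike, ¬newsletter send) ≈ 0.9605

Under noisy-OR, P(traffic spike | causes) = 1 − (1−0.01)·∏(1−qᵢ) over the active causes.
Enumerate both values of viral social-media post and weight by the priors:
  P(traffic spike | ¬newsletter send) = 0.01·0.756 + 0.7525·0.244
        = 0.007560 + 0.183610 = 0.191170
The terms with viral social-media post present sum to 0.183610, so
  P(viral social-media post | traffic spike, ¬newsletter send) = 0.183610 / 0.191170 ≈ 0.9605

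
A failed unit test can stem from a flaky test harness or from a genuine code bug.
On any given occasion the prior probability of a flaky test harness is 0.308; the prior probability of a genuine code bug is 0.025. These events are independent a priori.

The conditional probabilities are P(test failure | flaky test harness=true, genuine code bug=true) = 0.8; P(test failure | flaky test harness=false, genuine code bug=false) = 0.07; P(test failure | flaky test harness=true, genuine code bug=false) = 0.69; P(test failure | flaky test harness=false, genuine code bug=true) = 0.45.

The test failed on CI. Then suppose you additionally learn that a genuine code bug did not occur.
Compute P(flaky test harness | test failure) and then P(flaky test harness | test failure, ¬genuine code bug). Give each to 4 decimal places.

P(flaky test harness | test failure) ≈ 0.7950; P(flaky test harness | test failure, ¬genuine code bug) ≈ 0.8144

P(test failure) = 0.07×0.692×0.975 + 0.45×0.692×0.025 + 0.69×0.308×0.975 + 0.8×0.308×0.025 = 0.047229 + 0.007785 + 0.207207 + 0.006160 = 0.268381
Restricting to configurations with flaky test harness present: 0.207207 + 0.006160 = 0.213367.
Hence the posterior is 0.213367/0.268381 ≈ 0.7950.

Now also conditioning on genuine code bug≠true:
Enumerate both values of flaky test harness and weight by the priors:
  P(test failure | ¬genuine code bug) = 0.07*0.692 + 0.69*0.308
        = 0.048440 + 0.212520 = 0.260960
The terms with flaky test harness present sum to 0.212520, so
  P(flaky test harness | test failure, ¬genuine code bug) = 0.212520 / 0.260960 ≈ 0.8144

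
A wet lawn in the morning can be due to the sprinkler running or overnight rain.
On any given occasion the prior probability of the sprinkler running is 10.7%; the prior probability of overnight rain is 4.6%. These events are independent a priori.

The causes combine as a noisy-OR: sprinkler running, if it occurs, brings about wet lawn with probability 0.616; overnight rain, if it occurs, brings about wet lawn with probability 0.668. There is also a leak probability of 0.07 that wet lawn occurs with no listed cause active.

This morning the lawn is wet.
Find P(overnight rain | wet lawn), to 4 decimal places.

P(overnight rain | wet lawn) ≈ 0.2072

Under noisy-OR, P(wet lawn | causes) = 1 − (1−0.07)·∏(1−qᵢ) over the active causes.
Enumerate the 4 (sprinkler running, overnight rain) configurations and weight by the priors:
  P(wet lawn) = 0.07×0.893×0.954 + 0.69124×0.893×0.046 + 0.64288×0.107×0.954 + 0.881436×0.107×0.046
        = 0.059635 + 0.028395 + 0.065624 + 0.004338 = 0.157992
Keeping only the overnight rain-present terms gives 0.032733, so
  P(overnight rain | wet lawn) = 0.032733 / 0.157992 ≈ 0.2072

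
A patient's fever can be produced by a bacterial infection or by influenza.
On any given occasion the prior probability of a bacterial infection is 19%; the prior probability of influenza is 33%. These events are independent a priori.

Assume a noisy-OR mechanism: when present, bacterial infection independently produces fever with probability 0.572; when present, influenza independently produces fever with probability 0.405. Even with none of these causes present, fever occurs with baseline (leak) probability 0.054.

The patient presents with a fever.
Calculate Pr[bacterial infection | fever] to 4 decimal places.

Under noisy-OR, P(fever | causes) = 1 − (1−0.054)·∏(1−qᵢ) over the active causes.
Numerator (weight on configurations with bacterial infection): 0.075758 + 0.047595 = 0.123353
Normalizer over all consistent configurations: 0.054×0.81×0.67 + 0.43713×0.81×0.33 + 0.595112×0.19×0.67 + 0.759092×0.19×0.33 = 0.269504
Posterior = 0.123353 / 0.269504 ≈ 0.4577

Pr[bacterial infection | fever] ≈ 0.4577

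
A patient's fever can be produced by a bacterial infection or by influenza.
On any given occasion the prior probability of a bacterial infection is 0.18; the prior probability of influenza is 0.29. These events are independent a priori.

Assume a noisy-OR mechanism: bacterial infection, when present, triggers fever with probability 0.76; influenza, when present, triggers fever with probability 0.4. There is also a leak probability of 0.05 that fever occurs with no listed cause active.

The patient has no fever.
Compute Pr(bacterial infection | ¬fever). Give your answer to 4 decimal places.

Pr(bacterial infection | ¬fever) ≈ 0.0500

Under noisy-OR, P(fever | causes) = 1 − (1−0.05)·∏(1−qᵢ) over the active causes.
P(¬fever) = 0.95*0.82*0.71 + 0.57*0.82*0.29 + 0.228*0.18*0.71 + 0.1368*0.18*0.29 = 0.553090 + 0.135546 + 0.029138 + 0.007141 = 0.724915
Of this, 0.036279 comes from 0.029138 + 0.007141 (the bacterial infection=true cases).
P(bacterial infection | ¬fever) = 0.036279 / 0.724915 ≈ 0.0500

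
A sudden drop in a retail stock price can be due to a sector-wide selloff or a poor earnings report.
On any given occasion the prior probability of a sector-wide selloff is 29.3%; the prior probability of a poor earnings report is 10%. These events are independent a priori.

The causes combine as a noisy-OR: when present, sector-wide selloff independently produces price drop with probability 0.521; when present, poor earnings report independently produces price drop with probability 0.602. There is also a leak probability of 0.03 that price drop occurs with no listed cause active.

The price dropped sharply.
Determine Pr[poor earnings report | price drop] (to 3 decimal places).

Under noisy-OR, P(price drop | causes) = 1 − (1−0.03)·∏(1−qᵢ) over the active causes.
P(price drop) = 0.03*0.707*0.9 + 0.61394*0.707*0.1 + 0.53537*0.293*0.9 + 0.815077*0.293*0.1 = 0.019089 + 0.043406 + 0.141177 + 0.023882 = 0.227554
Of this, 0.067288 comes from 0.043406 + 0.023882 (the poor earnings report=true cases).
P(poor earnings report | price drop) = 0.067288 / 0.227554 ≈ 0.296

Pr[poor earnings report | price drop] ≈ 0.296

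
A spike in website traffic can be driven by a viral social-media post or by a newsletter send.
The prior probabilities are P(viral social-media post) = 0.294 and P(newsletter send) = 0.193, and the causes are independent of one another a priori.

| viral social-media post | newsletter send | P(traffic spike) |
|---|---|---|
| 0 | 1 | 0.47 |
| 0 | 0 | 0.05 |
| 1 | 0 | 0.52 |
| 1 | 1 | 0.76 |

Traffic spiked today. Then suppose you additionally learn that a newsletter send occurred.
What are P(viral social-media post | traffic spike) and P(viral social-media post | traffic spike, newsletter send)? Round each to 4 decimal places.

Numerator (weight on configurations with viral social-media post): 0.123374 + 0.043124 = 0.166498
Denominator P(traffic spike): 0.05*0.706*0.807 + 0.47*0.706*0.193 + 0.52*0.294*0.807 + 0.76*0.294*0.193 = 0.259026
P(viral social-media post | traffic spike) = 0.166498/0.259026 ≈ 0.6428

Now condition on the additional information:
Sum P(traffic spike|·) weighted by the priors over both values of viral social-media post:
  P(traffic spike | newsletter send) = 0.47*0.706 + 0.76*0.294
        = 0.331820 + 0.223440 = 0.555260
Keeping only the viral social-media post-present terms gives 0.223440, so
  P(viral social-media post | traffic spike, newsletter send) = 0.223440 / 0.555260 ≈ 0.4024
This is intercausal reasoning (explaining away): once newsletter send accounts for the traffic spike, viral social-media post becomes less likely.

P(viral social-media post | traffic spike) ≈ 0.6428; P(viral social-media post | traffic spike, newsletter send) ≈ 0.4024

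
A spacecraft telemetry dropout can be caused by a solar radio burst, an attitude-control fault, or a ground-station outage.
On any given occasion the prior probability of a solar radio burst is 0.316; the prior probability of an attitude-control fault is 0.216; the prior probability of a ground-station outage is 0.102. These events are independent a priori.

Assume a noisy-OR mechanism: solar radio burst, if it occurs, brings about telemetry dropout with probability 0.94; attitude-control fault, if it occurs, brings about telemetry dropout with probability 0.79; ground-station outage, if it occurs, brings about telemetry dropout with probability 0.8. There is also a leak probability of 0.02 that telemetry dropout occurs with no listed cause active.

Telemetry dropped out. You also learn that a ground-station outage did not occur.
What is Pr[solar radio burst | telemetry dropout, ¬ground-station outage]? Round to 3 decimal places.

Pr[solar radio burst | telemetry dropout, ¬ground-station outage] ≈ 0.701

Under noisy-OR, P(telemetry dropout | causes) = 1 − (1−0.02)·∏(1−qᵢ) over the active causes.
By total probability over the 4 (solar radio burst, attitude-control fault) configurations:
  P(telemetry dropout | ¬ground-station outage) = 0.02·0.684·0.784 + 0.7942·0.684·0.216 + 0.9412·0.316·0.784 + 0.987652·0.316·0.216
        = 0.010725 + 0.117338 + 0.233177 + 0.067413 = 0.428653
The terms with solar radio burst present sum to 0.300590, so
  P(solar radio burst | telemetry dropout, ¬ground-station outage) = 0.300590 / 0.428653 ≈ 0.701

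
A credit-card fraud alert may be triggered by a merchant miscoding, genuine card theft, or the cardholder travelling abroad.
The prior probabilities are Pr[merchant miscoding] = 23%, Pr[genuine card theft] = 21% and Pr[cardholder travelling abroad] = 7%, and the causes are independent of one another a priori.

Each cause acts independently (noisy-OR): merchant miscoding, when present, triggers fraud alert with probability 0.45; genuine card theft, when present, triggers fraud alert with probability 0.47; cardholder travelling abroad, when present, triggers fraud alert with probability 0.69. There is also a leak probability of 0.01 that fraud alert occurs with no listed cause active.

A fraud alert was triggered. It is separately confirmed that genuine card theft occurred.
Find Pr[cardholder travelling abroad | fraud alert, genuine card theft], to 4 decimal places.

Pr[cardholder travelling abroad | fraud alert, genuine card theft] ≈ 0.1083

Under noisy-OR, P(fraud alert | causes) = 1 − (1−0.01)·∏(1−qᵢ) over the active causes.
Enumerate the 4 (merchant miscoding, cardholder travelling abroad) configurations and weight by the priors:
  P(fraud alert | genuine card theft) = 0.4753·0.77·0.93 + 0.837343·0.77·0.07 + 0.711415·0.23·0.93 + 0.910539·0.23·0.07
        = 0.340362 + 0.045133 + 0.152172 + 0.014660 = 0.552327
The terms with cardholder travelling abroad present sum to 0.059793, so
  P(cardholder travelling abroad | fraud alert, genuine card theft) = 0.059793 / 0.552327 ≈ 0.1083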